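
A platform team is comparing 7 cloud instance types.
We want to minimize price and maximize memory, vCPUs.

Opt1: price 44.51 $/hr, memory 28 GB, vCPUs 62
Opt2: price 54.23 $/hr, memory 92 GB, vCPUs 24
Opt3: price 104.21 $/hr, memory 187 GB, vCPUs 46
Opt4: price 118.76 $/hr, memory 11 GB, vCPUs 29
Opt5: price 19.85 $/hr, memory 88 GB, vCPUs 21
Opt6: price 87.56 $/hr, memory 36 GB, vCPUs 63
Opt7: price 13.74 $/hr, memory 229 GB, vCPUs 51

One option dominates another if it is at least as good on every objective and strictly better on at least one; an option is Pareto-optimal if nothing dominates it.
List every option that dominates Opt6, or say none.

none

Opt1: worse on memory (28 vs 36).
Opt2: worse on vCPUs (24 vs 63).
Opt3: worse on price (104.21 vs 87.56).
Opt4: worse on price (118.76 vs 87.56).
Opt5: worse on vCPUs (21 vs 63).
Opt7: worse on vCPUs (51 vs 63).
No option dominates Opt6.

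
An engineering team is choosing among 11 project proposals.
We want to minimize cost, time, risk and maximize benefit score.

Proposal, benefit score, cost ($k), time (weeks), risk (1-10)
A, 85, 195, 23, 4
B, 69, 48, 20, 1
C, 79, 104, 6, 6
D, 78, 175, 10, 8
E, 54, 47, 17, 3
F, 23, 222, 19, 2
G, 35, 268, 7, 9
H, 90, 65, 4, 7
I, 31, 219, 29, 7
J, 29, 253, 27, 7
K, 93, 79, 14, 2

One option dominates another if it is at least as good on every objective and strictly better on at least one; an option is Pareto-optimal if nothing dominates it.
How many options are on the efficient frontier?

A: dominated by K (benefit score 93≥85, cost 79≤195, time 14≤23, risk 2≤4).
B: not dominated (best risk).
C: not dominated.
D: dominated by C (benefit score 79≥78, cost 104≤175, time 6≤10, risk 6≤8).
E: not dominated (best cost).
F: dominated by K (benefit score 93≥23, cost 79≤222, time 14≤19, risk 2≤2).
G: dominated by C (benefit score 79≥35, cost 104≤268, time 6≤7, risk 6≤9).
H: not dominated (best time).
I: dominated by A (benefit score 85≥31, cost 195≤219, time 23≤29, risk 4≤7).
J: dominated by A (benefit score 85≥29, cost 195≤253, time 23≤27, risk 4≤7).
K: not dominated (best benefit score).
Pareto-optimal: B, C, E, H, K → 5.

5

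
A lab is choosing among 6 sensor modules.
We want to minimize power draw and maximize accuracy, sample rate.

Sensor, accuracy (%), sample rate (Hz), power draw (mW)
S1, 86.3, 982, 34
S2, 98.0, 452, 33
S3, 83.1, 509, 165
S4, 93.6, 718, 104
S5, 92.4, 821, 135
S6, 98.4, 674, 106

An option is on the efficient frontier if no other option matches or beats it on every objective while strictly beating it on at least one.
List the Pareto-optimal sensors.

S1: not dominated (best sample rate).
S2: not dominated (best power draw).
S3: dominated by S1 (accuracy 86.3≥83.1, sample rate 982≥509, power draw 34≤165).
S4: not dominated.
S5: not dominated.
S6: not dominated (best accuracy).

S1, S2, S4, S5, S6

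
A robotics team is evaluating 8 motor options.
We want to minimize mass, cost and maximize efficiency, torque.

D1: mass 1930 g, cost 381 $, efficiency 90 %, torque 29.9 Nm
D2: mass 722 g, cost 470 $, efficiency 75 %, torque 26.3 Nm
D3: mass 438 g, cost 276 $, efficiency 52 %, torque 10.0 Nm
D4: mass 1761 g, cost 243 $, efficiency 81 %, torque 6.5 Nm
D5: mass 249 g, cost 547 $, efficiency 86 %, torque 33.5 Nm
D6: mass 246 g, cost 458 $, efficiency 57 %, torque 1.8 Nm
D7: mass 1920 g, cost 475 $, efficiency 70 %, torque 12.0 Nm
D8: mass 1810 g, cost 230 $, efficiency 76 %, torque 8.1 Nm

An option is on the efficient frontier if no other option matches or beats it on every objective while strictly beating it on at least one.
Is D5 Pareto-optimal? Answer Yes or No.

D1: worse on mass (1930 vs 249).
D2: worse on mass (722 vs 249).
D3: worse on mass (438 vs 249).
D4: worse on mass (1761 vs 249).
D6: worse on efficiency (57 vs 86).
D7: worse on mass (1920 vs 249).
D8: worse on mass (1810 vs 249).
No option is at least as good as D5 on every objective and strictly better on one.

Yes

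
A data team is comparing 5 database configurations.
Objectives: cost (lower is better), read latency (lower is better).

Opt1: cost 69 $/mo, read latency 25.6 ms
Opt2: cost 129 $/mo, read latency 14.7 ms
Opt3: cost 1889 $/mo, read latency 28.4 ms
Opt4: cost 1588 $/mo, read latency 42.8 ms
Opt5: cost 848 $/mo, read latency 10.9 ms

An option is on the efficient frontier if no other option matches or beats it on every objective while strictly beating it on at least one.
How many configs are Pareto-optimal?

3

Opt1: not dominated (best cost).
Opt2: not dominated.
Opt3: dominated by Opt1 (cost 69≤1889, read latency 25.6≤28.4).
Opt4: dominated by Opt1 (cost 69≤1588, read latency 25.6≤42.8).
Opt5: not dominated (best read latency).
Pareto-optimal: Opt1, Opt2, Opt5 → 3.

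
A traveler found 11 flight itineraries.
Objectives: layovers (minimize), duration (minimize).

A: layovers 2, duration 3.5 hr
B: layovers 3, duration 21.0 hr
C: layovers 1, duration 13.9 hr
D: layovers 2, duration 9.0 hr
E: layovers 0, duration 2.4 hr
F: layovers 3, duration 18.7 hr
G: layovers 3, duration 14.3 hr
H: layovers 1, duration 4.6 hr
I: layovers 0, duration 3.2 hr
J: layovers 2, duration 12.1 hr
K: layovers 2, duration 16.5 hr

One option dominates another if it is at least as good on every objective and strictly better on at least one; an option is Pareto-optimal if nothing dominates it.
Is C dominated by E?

Yes

E vs C: layovers 0≤1, duration 2.4≤13.9 — E is at least as good on every objective with at least one strict improvement.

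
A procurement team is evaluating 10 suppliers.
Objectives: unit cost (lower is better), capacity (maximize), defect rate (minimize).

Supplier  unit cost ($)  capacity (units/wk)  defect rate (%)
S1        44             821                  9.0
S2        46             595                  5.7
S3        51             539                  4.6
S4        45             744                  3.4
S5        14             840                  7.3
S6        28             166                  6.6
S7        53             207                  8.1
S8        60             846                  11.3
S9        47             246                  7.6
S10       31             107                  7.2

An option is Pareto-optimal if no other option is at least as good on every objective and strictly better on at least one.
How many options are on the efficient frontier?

4

S1: dominated by S5 (unit cost 14≤44, capacity 840≥821, defect rate 7.3≤9.0).
S2: dominated by S4 (unit cost 45≤46, capacity 744≥595, defect rate 3.4≤5.7).
S3: dominated by S4 (unit cost 45≤51, capacity 744≥539, defect rate 3.4≤4.6).
S4: not dominated (best defect rate).
S5: not dominated (best unit cost).
S6: not dominated.
S7: dominated by S2 (unit cost 46≤53, capacity 595≥207, defect rate 5.7≤8.1).
S8: not dominated (best capacity).
S9: dominated by S2 (unit cost 46≤47, capacity 595≥246, defect rate 5.7≤7.6).
S10: dominated by S6 (unit cost 28≤31, capacity 166≥107, defect rate 6.6≤7.2).
Pareto-optimal: S4, S5, S6, S8 → 4.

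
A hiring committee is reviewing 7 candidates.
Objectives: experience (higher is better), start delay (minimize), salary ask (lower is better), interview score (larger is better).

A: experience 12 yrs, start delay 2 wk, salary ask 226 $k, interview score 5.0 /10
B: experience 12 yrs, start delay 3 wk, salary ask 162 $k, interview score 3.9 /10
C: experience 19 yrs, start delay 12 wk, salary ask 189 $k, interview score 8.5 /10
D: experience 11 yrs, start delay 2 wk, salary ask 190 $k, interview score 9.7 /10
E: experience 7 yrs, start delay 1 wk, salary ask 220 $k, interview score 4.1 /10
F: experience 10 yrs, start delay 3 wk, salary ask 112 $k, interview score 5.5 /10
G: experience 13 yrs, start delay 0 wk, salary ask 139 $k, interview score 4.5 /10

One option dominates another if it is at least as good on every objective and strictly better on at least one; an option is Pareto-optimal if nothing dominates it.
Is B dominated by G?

G vs B: experience 13≥12, start delay 0≤3, salary ask 139≤162, interview score 4.5≥3.9 — G is at least as good on every objective with at least one strict improvement.

Yes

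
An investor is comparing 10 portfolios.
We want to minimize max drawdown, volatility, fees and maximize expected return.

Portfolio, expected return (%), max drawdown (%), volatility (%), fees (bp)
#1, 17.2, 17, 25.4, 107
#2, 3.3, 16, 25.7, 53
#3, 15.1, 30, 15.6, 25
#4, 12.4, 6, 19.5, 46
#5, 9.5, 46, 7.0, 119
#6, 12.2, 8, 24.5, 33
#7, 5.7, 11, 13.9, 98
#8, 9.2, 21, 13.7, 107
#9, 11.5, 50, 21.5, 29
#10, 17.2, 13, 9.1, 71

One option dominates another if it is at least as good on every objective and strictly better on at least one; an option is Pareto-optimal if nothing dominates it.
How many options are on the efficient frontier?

6

#1: dominated by #10 (expected return 17.2≥17.2, max drawdown 13≤17, volatility 9.1≤25.4, fees 71≤107).
#2: dominated by #4 (expected return 12.4≥3.3, max drawdown 6≤16, volatility 19.5≤25.7, fees 46≤53).
#3: not dominated (best fees).
#4: not dominated (best max drawdown).
#5: not dominated (best volatility).
#6: not dominated.
#7: not dominated.
#8: dominated by #10 (expected return 17.2≥9.2, max drawdown 13≤21, volatility 9.1≤13.7, fees 71≤107).
#9: dominated by #3 (expected return 15.1≥11.5, max drawdown 30≤50, volatility 15.6≤21.5, fees 25≤29).
#10: not dominated.
Pareto-optimal: #3, #4, #5, #6, #7, #10 → 6.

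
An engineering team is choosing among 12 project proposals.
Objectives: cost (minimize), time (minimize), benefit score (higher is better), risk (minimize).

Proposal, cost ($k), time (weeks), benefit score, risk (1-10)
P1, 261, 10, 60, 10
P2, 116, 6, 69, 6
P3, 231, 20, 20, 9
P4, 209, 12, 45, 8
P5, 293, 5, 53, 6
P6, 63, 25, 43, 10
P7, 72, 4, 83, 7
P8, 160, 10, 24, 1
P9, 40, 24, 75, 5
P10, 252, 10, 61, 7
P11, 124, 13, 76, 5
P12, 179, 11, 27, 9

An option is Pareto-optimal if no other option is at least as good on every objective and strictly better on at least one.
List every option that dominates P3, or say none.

P2: cost 116≤231, time 6≤20, benefit score 69≥20, risk 6≤9 — dominates P3.
P4: cost 209≤231, time 12≤20, benefit score 45≥20, risk 8≤9 — dominates P3.
P7: cost 72≤231, time 4≤20, benefit score 83≥20, risk 7≤9 — dominates P3.
P8: cost 160≤231, time 10≤20, benefit score 24≥20, risk 1≤9 — dominates P3.
P11: cost 124≤231, time 13≤20, benefit score 76≥20, risk 5≤9 — dominates P3.
P12: cost 179≤231, time 11≤20, benefit score 27≥20, risk 9≤9 — dominates P3.
Others (P1, P5, P6, P9, P10) are each worse than P3 on at least one objective.

P2, P4, P7, P8, P11, P12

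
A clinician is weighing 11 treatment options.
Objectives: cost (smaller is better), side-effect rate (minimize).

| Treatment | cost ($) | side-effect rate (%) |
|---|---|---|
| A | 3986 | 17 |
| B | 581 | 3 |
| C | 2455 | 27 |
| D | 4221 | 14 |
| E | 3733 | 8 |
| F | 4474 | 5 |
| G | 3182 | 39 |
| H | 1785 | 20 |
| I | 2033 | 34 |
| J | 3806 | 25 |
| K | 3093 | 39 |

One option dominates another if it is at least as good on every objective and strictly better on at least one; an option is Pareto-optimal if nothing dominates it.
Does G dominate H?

No

G vs H: G is worse on cost (3182 vs 1785), so it does not dominate H.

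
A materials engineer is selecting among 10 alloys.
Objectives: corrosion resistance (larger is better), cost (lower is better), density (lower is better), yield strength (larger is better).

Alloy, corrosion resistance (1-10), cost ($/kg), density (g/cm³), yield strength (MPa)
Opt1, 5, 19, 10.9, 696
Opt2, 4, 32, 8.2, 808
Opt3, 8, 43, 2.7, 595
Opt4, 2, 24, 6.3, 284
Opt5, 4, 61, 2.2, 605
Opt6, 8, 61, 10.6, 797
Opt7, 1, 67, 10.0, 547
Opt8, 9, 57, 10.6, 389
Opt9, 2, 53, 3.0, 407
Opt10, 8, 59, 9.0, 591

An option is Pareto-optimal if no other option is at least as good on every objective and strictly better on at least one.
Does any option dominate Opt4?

No

Opt1: worse on density (10.9 vs 6.3).
Opt2: worse on cost (32 vs 24).
Opt3: worse on cost (43 vs 24).
Opt5: worse on cost (61 vs 24).
Opt6: worse on cost (61 vs 24).
Opt7: worse on corrosion resistance (1 vs 2).
Opt8: worse on cost (57 vs 24).
Opt9: worse on cost (53 vs 24).
Opt10: worse on cost (59 vs 24).
No option is at least as good as Opt4 on every objective and strictly better on one.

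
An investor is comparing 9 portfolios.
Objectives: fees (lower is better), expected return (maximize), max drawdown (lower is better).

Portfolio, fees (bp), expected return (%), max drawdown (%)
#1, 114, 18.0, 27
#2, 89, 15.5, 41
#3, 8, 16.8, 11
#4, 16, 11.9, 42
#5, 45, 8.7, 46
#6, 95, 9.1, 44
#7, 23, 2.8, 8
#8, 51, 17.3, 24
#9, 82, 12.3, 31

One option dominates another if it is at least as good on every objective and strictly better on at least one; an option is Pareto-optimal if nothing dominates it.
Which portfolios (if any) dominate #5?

#3, #4

#3: fees 8≤45, expected return 16.8≥8.7, max drawdown 11≤46 — dominates #5.
#4: fees 16≤45, expected return 11.9≥8.7, max drawdown 42≤46 — dominates #5.
Others (#1, #2, #6, #7, #8, #9) are each worse than #5 on at least one objective.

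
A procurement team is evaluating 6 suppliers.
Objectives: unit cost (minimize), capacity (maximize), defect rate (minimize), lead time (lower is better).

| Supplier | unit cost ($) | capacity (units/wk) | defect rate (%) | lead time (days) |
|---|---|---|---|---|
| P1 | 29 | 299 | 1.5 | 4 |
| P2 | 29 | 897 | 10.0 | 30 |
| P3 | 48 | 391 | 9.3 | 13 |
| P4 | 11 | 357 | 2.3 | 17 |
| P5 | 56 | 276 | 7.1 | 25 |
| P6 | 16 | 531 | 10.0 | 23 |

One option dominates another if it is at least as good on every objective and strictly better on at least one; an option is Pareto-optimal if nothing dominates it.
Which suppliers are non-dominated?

P1: not dominated (best defect rate).
P2: not dominated (best capacity).
P3: not dominated.
P4: not dominated (best unit cost).
P5: dominated by P1 (unit cost 29≤56, capacity 299≥276, defect rate 1.5≤7.1, lead time 4≤25).
P6: not dominated.

P1, P2, P3, P4, P6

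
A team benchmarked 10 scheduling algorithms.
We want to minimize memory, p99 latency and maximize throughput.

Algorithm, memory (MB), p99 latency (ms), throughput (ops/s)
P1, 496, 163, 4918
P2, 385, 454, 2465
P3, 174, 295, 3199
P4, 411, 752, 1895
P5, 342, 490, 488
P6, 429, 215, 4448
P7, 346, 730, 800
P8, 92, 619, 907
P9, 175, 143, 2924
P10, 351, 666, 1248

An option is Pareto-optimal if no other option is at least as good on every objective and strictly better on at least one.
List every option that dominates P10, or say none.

P3: memory 174≤351, p99 latency 295≤666, throughput 3199≥1248 — dominates P10.
P9: memory 175≤351, p99 latency 143≤666, throughput 2924≥1248 — dominates P10.
Others (P1, P2, P4, P5, P6, P7, P8) are each worse than P10 on at least one objective.

P3, P9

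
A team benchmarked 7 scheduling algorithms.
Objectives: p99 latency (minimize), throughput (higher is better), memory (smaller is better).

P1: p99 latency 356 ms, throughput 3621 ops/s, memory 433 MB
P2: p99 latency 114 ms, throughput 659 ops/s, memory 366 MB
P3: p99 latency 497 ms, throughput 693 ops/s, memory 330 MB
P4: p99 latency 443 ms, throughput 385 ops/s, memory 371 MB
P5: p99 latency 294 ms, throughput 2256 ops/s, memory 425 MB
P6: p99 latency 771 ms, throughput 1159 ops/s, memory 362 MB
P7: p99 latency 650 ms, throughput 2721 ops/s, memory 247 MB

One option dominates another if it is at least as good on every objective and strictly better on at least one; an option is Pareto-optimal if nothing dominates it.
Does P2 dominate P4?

Yes

P2 vs P4: p99 latency 114≤443, throughput 659≥385, memory 366≤371 — P2 is at least as good on every objective with at least one strict improvement.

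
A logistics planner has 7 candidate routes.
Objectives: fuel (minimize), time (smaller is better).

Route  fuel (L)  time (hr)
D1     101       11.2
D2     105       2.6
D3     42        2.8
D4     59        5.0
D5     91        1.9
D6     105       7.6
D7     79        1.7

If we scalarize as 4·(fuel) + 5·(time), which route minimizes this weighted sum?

D1: 4·101 + 5·11.2 = 460.0
D2: 4·105 + 5·2.6 = 433.0
D3: 4·42 + 5·2.8 = 182.0
D4: 4·59 + 5·5.0 = 261.0
D5: 4·91 + 5·1.9 = 373.5
D6: 4·105 + 5·7.6 = 458.0
D7: 4·79 + 5·1.7 = 324.5
Lowest: D3 at 182.0.

D3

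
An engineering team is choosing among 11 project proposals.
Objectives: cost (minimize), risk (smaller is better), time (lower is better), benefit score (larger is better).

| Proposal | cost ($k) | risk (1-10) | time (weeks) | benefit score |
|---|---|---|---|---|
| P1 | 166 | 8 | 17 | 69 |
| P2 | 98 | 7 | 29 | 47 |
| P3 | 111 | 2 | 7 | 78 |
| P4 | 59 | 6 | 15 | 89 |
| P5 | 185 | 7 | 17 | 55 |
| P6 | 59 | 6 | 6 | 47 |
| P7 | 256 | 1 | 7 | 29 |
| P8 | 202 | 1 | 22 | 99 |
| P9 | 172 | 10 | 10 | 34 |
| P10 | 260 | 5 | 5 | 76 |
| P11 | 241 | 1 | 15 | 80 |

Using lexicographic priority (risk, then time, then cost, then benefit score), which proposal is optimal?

First minimize risk: best is 1, kept {P7, P8, P11}.
Then minimize time: best is 7, kept {P7}.

P7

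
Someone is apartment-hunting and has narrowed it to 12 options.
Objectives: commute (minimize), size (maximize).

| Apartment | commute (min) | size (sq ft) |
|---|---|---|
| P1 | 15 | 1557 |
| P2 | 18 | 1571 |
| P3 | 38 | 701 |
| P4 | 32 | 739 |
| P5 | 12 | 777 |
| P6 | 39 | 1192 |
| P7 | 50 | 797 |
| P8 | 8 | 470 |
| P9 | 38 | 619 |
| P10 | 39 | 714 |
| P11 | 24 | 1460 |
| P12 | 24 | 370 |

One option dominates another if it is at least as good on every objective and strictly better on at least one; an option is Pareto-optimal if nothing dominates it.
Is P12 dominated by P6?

No

P6 vs P12: P6 is worse on commute (39 vs 24), so it does not dominate P12.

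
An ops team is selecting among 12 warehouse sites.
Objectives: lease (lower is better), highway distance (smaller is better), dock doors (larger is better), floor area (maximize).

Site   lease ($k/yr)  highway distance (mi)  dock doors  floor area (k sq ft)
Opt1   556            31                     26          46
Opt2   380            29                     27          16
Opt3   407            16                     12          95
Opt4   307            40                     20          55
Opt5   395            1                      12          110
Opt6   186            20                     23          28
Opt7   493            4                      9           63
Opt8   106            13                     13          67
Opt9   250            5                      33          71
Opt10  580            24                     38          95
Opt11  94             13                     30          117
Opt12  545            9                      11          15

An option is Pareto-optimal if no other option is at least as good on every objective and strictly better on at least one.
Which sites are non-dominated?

Opt1: dominated by Opt9 (lease 250≤556, highway distance 5≤31, dock doors 33≥26, floor area 71≥46).
Opt2: dominated by Opt9 (lease 250≤380, highway distance 5≤29, dock doors 33≥27, floor area 71≥16).
Opt3: dominated by Opt5 (lease 395≤407, highway distance 1≤16, dock doors 12≥12, floor area 110≥95).
Opt4: dominated by Opt9 (lease 250≤307, highway distance 5≤40, dock doors 33≥20, floor area 71≥55).
Opt5: not dominated (best highway distance).
Opt6: dominated by Opt11 (lease 94≤186, highway distance 13≤20, dock doors 30≥23, floor area 117≥28).
Opt7: dominated by Opt5 (lease 395≤493, highway distance 1≤4, dock doors 12≥9, floor area 110≥63).
Opt8: dominated by Opt11 (lease 94≤106, highway distance 13≤13, dock doors 30≥13, floor area 117≥67).
Opt9: not dominated.
Opt10: not dominated (best dock doors).
Opt11: not dominated (best lease).
Opt12: dominated by Opt5 (lease 395≤545, highway distance 1≤9, dock doors 12≥11, floor area 110≥15).

Opt5, Opt9, Opt10, Opt11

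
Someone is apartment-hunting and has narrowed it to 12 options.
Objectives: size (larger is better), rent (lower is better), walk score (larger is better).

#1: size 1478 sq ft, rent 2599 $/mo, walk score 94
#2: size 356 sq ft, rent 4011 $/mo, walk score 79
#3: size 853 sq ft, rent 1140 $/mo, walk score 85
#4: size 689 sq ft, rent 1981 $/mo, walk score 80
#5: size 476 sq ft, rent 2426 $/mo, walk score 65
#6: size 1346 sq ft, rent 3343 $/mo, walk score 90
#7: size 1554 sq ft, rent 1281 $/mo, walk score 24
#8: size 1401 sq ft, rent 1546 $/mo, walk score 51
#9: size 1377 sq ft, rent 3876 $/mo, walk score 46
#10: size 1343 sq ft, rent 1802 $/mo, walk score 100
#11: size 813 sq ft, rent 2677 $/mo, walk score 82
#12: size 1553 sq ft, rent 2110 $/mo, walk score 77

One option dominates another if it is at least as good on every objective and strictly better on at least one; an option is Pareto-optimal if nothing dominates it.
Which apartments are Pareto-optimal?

#1, #3, #7, #8, #10, #12

#1: not dominated.
#2: dominated by #1 (size 1478≥356, rent 2599≤4011, walk score 94≥79).
#3: not dominated (best rent).
#4: dominated by #3 (size 853≥689, rent 1140≤1981, walk score 85≥80).
#5: dominated by #3 (size 853≥476, rent 1140≤2426, walk score 85≥65).
#6: dominated by #1 (size 1478≥1346, rent 2599≤3343, walk score 94≥90).
#7: not dominated (best size).
#8: not dominated.
#9: dominated by #1 (size 1478≥1377, rent 2599≤3876, walk score 94≥46).
#10: not dominated (best walk score).
#11: dominated by #1 (size 1478≥813, rent 2599≤2677, walk score 94≥82).
#12: not dominated.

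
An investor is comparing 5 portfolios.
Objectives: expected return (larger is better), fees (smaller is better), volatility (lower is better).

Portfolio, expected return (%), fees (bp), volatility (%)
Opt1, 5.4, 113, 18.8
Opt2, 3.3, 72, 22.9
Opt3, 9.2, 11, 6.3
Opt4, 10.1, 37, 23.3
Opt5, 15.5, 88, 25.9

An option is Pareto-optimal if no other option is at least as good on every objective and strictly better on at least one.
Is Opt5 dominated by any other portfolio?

Opt1: worse on expected return (5.4 vs 15.5).
Opt2: worse on expected return (3.3 vs 15.5).
Opt3: worse on expected return (9.2 vs 15.5).
Opt4: worse on expected return (10.1 vs 15.5).
No option is at least as good as Opt5 on every objective and strictly better on one.

No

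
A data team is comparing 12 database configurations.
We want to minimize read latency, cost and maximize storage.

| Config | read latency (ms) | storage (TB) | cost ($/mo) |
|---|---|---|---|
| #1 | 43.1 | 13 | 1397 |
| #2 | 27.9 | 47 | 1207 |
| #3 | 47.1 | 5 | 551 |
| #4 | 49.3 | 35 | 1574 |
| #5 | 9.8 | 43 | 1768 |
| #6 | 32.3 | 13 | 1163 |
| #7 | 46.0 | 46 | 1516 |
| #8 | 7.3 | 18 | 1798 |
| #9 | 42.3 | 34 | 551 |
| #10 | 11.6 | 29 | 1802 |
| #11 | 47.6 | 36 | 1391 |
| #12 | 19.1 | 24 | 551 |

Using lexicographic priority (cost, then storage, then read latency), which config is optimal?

First minimize cost: best is 551, kept {#3, #9, #12}.
Then maximize storage: best is 34, kept {#9}.

#9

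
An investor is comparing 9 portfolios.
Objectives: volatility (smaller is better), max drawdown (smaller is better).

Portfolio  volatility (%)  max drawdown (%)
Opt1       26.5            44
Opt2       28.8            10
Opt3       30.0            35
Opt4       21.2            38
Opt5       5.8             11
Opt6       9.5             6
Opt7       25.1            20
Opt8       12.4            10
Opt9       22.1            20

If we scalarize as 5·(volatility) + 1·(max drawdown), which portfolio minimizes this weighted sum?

Opt5

Opt1: 5·26.5 + 1·44 = 176.5
Opt2: 5·28.8 + 1·10 = 154.0
Opt3: 5·30.0 + 1·35 = 185.0
Opt4: 5·21.2 + 1·38 = 144.0
Opt5: 5·5.8 + 1·11 = 40.0
Opt6: 5·9.5 + 1·6 = 53.5
Opt7: 5·25.1 + 1·20 = 145.5
Opt8: 5·12.4 + 1·10 = 72.0
Opt9: 5·22.1 + 1·20 = 130.5
Lowest: Opt5 at 40.0.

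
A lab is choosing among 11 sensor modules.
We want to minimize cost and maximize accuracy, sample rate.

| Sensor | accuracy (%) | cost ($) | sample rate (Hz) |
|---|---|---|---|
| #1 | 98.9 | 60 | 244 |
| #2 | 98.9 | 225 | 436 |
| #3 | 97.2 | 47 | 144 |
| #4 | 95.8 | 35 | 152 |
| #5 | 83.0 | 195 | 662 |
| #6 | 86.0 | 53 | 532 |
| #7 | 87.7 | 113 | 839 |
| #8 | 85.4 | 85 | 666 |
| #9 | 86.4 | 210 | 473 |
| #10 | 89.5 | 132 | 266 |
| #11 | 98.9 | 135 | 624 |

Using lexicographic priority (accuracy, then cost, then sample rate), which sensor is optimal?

First maximize accuracy: best is 98.9, kept {#1, #2, #11}.
Then minimize cost: best is 60, kept {#1}.

#1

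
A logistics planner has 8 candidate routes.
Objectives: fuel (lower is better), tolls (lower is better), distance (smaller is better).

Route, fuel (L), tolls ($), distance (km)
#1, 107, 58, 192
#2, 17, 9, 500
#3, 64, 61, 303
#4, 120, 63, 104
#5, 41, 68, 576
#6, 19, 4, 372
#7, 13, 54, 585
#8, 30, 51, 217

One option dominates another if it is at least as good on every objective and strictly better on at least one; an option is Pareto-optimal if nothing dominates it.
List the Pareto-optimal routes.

#1: not dominated.
#2: not dominated.
#3: dominated by #8 (fuel 30≤64, tolls 51≤61, distance 217≤303).
#4: not dominated (best distance).
#5: dominated by #2 (fuel 17≤41, tolls 9≤68, distance 500≤576).
#6: not dominated (best tolls).
#7: not dominated (best fuel).
#8: not dominated.

#1, #2, #4, #6, #7, #8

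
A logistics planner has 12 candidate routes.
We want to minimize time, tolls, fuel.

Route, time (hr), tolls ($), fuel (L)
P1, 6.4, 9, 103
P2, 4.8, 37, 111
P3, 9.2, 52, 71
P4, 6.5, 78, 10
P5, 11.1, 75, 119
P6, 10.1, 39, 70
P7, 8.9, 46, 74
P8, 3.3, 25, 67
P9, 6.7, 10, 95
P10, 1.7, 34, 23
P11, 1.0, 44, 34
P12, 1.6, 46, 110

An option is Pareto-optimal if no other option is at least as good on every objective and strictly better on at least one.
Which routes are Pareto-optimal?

P1: not dominated (best tolls).
P2: dominated by P8 (time 3.3≤4.8, tolls 25≤37, fuel 67≤111).
P3: dominated by P8 (time 3.3≤9.2, tolls 25≤52, fuel 67≤71).
P4: not dominated (best fuel).
P5: dominated by P1 (time 6.4≤11.1, tolls 9≤75, fuel 103≤119).
P6: dominated by P8 (time 3.3≤10.1, tolls 25≤39, fuel 67≤70).
P7: dominated by P8 (time 3.3≤8.9, tolls 25≤46, fuel 67≤74).
P8: not dominated.
P9: not dominated.
P10: not dominated.
P11: not dominated (best time).
P12: dominated by P11 (time 1.0≤1.6, tolls 44≤46, fuel 34≤110).

P1, P4, P8, P9, P10, P11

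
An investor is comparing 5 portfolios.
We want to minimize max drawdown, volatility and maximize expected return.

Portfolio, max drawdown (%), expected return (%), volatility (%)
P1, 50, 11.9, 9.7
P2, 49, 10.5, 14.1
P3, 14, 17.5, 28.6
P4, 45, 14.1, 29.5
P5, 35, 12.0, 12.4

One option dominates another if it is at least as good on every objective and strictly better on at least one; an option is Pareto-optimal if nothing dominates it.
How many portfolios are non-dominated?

3

P1: not dominated (best volatility).
P2: dominated by P5 (max drawdown 35≤49, expected return 12.0≥10.5, volatility 12.4≤14.1).
P3: not dominated (best max drawdown).
P4: dominated by P3 (max drawdown 14≤45, expected return 17.5≥14.1, volatility 28.6≤29.5).
P5: not dominated.
Pareto-optimal: P1, P3, P5 → 3.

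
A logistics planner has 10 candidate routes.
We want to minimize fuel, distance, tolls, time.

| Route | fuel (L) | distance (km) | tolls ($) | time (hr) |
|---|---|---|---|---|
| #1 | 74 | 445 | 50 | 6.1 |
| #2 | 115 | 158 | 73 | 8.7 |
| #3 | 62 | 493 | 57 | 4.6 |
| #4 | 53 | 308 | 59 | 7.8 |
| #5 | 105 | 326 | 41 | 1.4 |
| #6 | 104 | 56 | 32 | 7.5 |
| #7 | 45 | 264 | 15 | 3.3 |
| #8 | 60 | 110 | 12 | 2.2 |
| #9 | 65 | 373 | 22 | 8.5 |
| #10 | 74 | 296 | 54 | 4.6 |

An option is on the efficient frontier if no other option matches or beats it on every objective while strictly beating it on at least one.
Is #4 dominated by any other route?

Yes

#7 vs #4: fuel 45≤53, distance 264≤308, tolls 15≤59, time 3.3≤7.8 — #7 is at least as good on every objective and strictly better on at least one, so #7 dominates #4.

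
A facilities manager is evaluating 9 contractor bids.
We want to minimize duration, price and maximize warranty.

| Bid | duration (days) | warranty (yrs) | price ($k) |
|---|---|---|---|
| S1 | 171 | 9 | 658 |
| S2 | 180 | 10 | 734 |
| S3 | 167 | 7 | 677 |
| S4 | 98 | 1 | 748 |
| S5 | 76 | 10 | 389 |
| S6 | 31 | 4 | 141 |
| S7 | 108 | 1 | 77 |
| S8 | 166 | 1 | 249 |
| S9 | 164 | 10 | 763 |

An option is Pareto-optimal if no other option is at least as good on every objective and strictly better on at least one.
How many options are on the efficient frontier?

S1: dominated by S5 (duration 76≤171, warranty 10≥9, price 389≤658).
S2: dominated by S5 (duration 76≤180, warranty 10≥10, price 389≤734).
S3: dominated by S5 (duration 76≤167, warranty 10≥7, price 389≤677).
S4: dominated by S5 (duration 76≤98, warranty 10≥1, price 389≤748).
S5: not dominated.
S6: not dominated (best duration).
S7: not dominated (best price).
S8: dominated by S6 (duration 31≤166, warranty 4≥1, price 141≤249).
S9: dominated by S5 (duration 76≤164, warranty 10≥10, price 389≤763).
Pareto-optimal: S5, S6, S7 → 3.

3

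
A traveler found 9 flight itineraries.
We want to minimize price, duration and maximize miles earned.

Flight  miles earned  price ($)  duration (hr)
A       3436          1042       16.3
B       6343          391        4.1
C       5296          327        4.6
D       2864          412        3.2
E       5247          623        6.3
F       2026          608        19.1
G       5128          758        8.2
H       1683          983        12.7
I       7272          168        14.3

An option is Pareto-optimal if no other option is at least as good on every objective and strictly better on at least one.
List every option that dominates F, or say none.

B, C, D, I

B: miles earned 6343≥2026, price 391≤608, duration 4.1≤19.1 — dominates F.
C: miles earned 5296≥2026, price 327≤608, duration 4.6≤19.1 — dominates F.
D: miles earned 2864≥2026, price 412≤608, duration 3.2≤19.1 — dominates F.
I: miles earned 7272≥2026, price 168≤608, duration 14.3≤19.1 — dominates F.
Others (A, E, G, H) are each worse than F on at least one objective.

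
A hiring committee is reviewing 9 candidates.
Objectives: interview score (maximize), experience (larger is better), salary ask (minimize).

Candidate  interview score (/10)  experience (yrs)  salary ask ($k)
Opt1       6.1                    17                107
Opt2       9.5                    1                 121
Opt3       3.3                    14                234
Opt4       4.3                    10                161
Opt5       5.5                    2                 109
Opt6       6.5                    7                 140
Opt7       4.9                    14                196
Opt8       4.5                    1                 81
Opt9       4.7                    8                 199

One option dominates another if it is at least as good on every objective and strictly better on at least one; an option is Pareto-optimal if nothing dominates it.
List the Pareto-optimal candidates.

Opt1: not dominated (best experience).
Opt2: not dominated (best interview score).
Opt3: dominated by Opt1 (interview score 6.1≥3.3, experience 17≥14, salary ask 107≤234).
Opt4: dominated by Opt1 (interview score 6.1≥4.3, experience 17≥10, salary ask 107≤161).
Opt5: dominated by Opt1 (interview score 6.1≥5.5, experience 17≥2, salary ask 107≤109).
Opt6: not dominated.
Opt7: dominated by Opt1 (interview score 6.1≥4.9, experience 17≥14, salary ask 107≤196).
Opt8: not dominated (best salary ask).
Opt9: dominated by Opt1 (interview score 6.1≥4.7, experience 17≥8, salary ask 107≤199).

Opt1, Opt2, Opt6, Opt8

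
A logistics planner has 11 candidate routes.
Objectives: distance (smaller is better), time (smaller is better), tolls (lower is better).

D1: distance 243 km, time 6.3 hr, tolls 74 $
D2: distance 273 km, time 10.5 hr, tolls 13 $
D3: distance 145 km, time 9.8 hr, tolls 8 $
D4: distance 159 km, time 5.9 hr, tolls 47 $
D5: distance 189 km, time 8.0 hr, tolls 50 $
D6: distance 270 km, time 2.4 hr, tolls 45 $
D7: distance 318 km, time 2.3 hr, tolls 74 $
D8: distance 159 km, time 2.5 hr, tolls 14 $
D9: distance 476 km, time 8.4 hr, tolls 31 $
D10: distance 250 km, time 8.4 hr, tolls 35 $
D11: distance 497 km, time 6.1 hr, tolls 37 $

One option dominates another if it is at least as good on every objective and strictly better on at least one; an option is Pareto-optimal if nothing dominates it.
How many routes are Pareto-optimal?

4

D1: dominated by D4 (distance 159≤243, time 5.9≤6.3, tolls 47≤74).
D2: dominated by D3 (distance 145≤273, time 9.8≤10.5, tolls 8≤13).
D3: not dominated (best distance).
D4: dominated by D8 (distance 159≤159, time 2.5≤5.9, tolls 14≤47).
D5: dominated by D4 (distance 159≤189, time 5.9≤8.0, tolls 47≤50).
D6: not dominated.
D7: not dominated (best time).
D8: not dominated.
D9: dominated by D8 (distance 159≤476, time 2.5≤8.4, tolls 14≤31).
D10: dominated by D8 (distance 159≤250, time 2.5≤8.4, tolls 14≤35).
D11: dominated by D8 (distance 159≤497, time 2.5≤6.1, tolls 14≤37).
Pareto-optimal: D3, D6, D7, D8 → 4.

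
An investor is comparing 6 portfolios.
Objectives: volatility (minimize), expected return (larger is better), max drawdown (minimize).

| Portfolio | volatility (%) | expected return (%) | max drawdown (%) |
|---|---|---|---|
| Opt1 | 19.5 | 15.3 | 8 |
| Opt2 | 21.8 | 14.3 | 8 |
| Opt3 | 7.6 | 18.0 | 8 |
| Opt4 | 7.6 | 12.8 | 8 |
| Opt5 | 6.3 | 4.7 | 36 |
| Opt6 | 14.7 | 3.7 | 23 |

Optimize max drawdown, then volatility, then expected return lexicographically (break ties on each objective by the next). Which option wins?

Opt3

First minimize max drawdown: best is 8, kept {Opt1, Opt2, Opt3, Opt4}.
Then minimize volatility: best is 7.6, kept {Opt3, Opt4}.
Then maximize expected return: best is 18.0, kept {Opt3}.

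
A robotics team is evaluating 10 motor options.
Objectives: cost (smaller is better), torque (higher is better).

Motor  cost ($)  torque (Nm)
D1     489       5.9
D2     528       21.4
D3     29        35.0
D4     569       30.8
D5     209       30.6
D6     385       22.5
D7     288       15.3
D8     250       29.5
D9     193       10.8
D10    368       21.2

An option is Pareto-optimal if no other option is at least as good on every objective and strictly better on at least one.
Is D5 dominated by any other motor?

Yes

D3 vs D5: cost 29≤209, torque 35.0≥30.6 — D3 is at least as good on every objective and strictly better on at least one, so D3 dominates D5.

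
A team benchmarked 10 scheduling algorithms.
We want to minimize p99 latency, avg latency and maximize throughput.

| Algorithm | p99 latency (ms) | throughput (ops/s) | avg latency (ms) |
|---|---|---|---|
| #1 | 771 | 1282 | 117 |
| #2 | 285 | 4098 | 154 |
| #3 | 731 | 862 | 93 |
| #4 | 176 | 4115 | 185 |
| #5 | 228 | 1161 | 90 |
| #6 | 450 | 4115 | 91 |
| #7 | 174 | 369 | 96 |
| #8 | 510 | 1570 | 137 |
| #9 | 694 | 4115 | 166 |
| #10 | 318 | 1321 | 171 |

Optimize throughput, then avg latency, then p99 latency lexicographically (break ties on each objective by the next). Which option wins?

#6

First maximize throughput: best is 4115, kept {#4, #6, #9}.
Then minimize avg latency: best is 91, kept {#6}.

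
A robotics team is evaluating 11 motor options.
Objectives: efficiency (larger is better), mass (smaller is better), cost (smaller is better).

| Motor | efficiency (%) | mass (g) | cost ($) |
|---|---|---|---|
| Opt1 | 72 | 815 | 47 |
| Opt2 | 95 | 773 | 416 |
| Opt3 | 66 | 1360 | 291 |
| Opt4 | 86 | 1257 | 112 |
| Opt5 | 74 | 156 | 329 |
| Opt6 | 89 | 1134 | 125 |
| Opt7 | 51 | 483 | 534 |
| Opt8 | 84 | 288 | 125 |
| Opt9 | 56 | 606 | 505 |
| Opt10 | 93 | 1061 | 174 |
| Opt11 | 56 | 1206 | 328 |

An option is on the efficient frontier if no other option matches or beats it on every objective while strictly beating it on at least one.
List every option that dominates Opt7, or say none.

Opt5: efficiency 74≥51, mass 156≤483, cost 329≤534 — dominates Opt7.
Opt8: efficiency 84≥51, mass 288≤483, cost 125≤534 — dominates Opt7.
Others (Opt1, Opt2, Opt3, Opt4, Opt6, Opt9, Opt10, Opt11) are each worse than Opt7 on at least one objective.

Opt5, Opt8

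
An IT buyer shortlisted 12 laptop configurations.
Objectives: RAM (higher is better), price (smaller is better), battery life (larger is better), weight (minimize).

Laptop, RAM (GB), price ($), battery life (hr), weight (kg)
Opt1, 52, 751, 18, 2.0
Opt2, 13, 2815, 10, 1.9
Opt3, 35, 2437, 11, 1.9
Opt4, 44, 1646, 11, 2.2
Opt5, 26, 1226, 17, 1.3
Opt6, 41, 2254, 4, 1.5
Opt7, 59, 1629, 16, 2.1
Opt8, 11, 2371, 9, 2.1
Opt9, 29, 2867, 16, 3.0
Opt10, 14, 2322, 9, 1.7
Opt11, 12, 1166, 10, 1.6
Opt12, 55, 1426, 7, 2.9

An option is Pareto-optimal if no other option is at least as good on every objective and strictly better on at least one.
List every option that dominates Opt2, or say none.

Opt3: RAM 35≥13, price 2437≤2815, battery life 11≥10, weight 1.9≤1.9 — dominates Opt2.
Opt5: RAM 26≥13, price 1226≤2815, battery life 17≥10, weight 1.3≤1.9 — dominates Opt2.
Others (Opt1, Opt4, Opt6, Opt7, Opt8, Opt9, Opt10, Opt11, Opt12) are each worse than Opt2 on at least one objective.

Opt3, Opt5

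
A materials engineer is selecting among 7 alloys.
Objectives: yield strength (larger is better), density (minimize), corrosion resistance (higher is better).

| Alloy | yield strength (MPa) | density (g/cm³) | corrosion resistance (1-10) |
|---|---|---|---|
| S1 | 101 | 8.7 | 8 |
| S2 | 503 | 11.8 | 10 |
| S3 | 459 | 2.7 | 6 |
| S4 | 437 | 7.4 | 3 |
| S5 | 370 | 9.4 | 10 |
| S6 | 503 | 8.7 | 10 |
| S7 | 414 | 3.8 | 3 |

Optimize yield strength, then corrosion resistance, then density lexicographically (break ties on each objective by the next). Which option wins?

First maximize yield strength: best is 503, kept {S2, S6}.
Then maximize corrosion resistance: best is 10, kept {S2, S6}.
Then minimize density: best is 8.7, kept {S6}.

S6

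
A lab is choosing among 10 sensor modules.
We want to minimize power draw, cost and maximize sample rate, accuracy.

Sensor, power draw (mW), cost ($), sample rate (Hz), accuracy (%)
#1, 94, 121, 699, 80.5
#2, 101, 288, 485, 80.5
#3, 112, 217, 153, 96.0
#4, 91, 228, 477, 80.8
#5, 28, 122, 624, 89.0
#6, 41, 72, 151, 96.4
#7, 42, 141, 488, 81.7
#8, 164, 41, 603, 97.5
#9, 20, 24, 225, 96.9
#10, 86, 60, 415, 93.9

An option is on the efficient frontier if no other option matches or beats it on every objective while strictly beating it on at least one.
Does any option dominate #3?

#9 vs #3: power draw 20≤112, cost 24≤217, sample rate 225≥153, accuracy 96.9≥96.0 — #9 is at least as good on every objective and strictly better on at least one, so #9 dominates #3.

Yes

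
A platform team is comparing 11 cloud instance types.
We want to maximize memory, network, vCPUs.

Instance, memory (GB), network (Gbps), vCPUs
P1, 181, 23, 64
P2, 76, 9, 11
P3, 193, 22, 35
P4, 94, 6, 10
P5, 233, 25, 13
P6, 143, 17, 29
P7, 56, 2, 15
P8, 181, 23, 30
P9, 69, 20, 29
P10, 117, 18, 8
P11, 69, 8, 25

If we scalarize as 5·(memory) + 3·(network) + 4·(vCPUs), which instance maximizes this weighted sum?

P1: 5·181 + 3·23 + 4·64 = 1230
P2: 5·76 + 3·9 + 4·11 = 451
P3: 5·193 + 3·22 + 4·35 = 1171
P4: 5·94 + 3·6 + 4·10 = 528
P5: 5·233 + 3·25 + 4·13 = 1292
P6: 5·143 + 3·17 + 4·29 = 882
P7: 5·56 + 3·2 + 4·15 = 346
P8: 5·181 + 3·23 + 4·30 = 1094
P9: 5·69 + 3·20 + 4·29 = 521
P10: 5·117 + 3·18 + 4·8 = 671
P11: 5·69 + 3·8 + 4·25 = 469
Highest: P5 at 1292.

P5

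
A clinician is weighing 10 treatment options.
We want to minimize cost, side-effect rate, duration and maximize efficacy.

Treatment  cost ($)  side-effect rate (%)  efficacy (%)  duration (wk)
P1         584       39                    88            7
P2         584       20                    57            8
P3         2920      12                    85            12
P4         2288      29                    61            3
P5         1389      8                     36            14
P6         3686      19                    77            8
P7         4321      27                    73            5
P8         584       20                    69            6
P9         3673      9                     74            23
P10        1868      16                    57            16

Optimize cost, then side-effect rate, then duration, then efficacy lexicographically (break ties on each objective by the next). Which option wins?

P8

First minimize cost: best is 584, kept {P1, P2, P8}.
Then minimize side-effect rate: best is 20, kept {P2, P8}.
Then minimize duration: best is 6, kept {P8}.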